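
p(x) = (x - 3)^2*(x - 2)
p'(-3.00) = 96.00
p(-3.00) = -180.00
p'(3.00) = 0.00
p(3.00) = 0.00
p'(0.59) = 12.60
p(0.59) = -8.19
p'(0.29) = 16.61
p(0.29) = -12.56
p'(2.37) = -0.07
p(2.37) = 0.15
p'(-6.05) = 227.61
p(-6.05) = -659.32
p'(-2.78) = 88.67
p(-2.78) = -159.69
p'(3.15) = 0.37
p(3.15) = 0.03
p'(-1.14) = 43.14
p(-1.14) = -53.82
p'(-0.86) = 36.98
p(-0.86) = -42.61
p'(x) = (x - 3)^2 + (x - 2)*(2*x - 6) = (x - 3)*(3*x - 7)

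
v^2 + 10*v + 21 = (v + 3)*(v + 7)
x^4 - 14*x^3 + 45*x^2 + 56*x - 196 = (x - 7)^2*(x - 2)*(x + 2)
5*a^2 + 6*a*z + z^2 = (a + z)*(5*a + z)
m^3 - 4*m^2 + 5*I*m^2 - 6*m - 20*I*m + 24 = (m - 4)*(m + 2*I)*(m + 3*I)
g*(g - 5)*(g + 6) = g^3 + g^2 - 30*g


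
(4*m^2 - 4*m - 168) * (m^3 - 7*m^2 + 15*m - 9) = 4*m^5 - 32*m^4 - 80*m^3 + 1080*m^2 - 2484*m + 1512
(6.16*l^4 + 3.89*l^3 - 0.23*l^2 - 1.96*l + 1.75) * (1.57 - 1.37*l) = -8.4392*l^5 + 4.3419*l^4 + 6.4224*l^3 + 2.3241*l^2 - 5.4747*l + 2.7475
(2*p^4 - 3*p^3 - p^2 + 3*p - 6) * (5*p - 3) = 10*p^5 - 21*p^4 + 4*p^3 + 18*p^2 - 39*p + 18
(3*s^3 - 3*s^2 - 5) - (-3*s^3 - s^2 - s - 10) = 6*s^3 - 2*s^2 + s + 5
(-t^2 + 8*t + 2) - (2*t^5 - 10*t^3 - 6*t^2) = -2*t^5 + 10*t^3 + 5*t^2 + 8*t + 2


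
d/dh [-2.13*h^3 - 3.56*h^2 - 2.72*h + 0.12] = -6.39*h^2 - 7.12*h - 2.72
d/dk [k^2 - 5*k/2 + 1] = 2*k - 5/2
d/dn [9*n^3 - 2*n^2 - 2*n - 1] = 27*n^2 - 4*n - 2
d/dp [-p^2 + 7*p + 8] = 7 - 2*p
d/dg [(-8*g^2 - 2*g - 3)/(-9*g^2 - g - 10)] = (-10*g^2 + 106*g + 17)/(81*g^4 + 18*g^3 + 181*g^2 + 20*g + 100)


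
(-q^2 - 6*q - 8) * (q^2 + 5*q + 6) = -q^4 - 11*q^3 - 44*q^2 - 76*q - 48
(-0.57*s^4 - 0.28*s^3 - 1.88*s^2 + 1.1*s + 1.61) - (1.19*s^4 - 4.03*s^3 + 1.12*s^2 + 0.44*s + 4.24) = -1.76*s^4 + 3.75*s^3 - 3.0*s^2 + 0.66*s - 2.63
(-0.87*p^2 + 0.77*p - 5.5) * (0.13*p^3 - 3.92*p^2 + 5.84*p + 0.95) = -0.1131*p^5 + 3.5105*p^4 - 8.8142*p^3 + 25.2303*p^2 - 31.3885*p - 5.225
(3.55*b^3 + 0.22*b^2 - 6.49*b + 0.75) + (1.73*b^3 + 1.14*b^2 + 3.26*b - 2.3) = 5.28*b^3 + 1.36*b^2 - 3.23*b - 1.55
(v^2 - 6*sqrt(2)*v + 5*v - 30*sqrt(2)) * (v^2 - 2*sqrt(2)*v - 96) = v^4 - 8*sqrt(2)*v^3 + 5*v^3 - 72*v^2 - 40*sqrt(2)*v^2 - 360*v + 576*sqrt(2)*v + 2880*sqrt(2)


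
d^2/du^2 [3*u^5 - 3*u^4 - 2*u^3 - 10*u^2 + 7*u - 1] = 60*u^3 - 36*u^2 - 12*u - 20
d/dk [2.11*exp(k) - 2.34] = 2.11*exp(k)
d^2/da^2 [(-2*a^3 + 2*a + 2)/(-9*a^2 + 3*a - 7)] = 12*(-45*a^3 - 102*a^2 + 139*a + 11)/(729*a^6 - 729*a^5 + 1944*a^4 - 1161*a^3 + 1512*a^2 - 441*a + 343)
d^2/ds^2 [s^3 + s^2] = 6*s + 2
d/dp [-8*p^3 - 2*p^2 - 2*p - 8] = -24*p^2 - 4*p - 2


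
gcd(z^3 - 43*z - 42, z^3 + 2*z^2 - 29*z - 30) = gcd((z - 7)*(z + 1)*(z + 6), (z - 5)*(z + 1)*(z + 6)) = z^2 + 7*z + 6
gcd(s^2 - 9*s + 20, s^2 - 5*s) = s - 5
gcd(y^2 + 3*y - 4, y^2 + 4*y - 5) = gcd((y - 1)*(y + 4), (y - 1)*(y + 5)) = y - 1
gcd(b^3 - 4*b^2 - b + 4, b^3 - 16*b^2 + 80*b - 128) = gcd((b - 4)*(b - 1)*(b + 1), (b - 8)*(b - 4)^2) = b - 4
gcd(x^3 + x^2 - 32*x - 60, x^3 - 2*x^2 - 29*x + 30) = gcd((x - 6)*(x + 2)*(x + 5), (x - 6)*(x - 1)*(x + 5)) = x^2 - x - 30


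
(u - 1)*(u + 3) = u^2 + 2*u - 3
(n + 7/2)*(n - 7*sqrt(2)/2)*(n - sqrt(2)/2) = n^3 - 4*sqrt(2)*n^2 + 7*n^2/2 - 14*sqrt(2)*n + 7*n/2 + 49/4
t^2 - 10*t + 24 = (t - 6)*(t - 4)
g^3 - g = g*(g - 1)*(g + 1)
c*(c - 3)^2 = c^3 - 6*c^2 + 9*c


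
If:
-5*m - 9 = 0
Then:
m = -9/5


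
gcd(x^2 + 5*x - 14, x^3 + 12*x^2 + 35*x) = x + 7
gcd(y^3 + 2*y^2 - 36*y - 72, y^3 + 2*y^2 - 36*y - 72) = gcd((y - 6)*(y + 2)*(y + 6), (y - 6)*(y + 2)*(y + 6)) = y^3 + 2*y^2 - 36*y - 72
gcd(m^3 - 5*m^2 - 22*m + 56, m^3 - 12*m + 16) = m^2 + 2*m - 8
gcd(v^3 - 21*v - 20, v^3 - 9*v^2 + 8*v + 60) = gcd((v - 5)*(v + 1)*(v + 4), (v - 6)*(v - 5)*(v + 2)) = v - 5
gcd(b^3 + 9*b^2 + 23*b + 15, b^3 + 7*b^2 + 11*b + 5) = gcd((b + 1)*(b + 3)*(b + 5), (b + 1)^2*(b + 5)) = b^2 + 6*b + 5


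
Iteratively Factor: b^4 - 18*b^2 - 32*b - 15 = (b + 3)*(b^3 - 3*b^2 - 9*b - 5) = (b - 5)*(b + 3)*(b^2 + 2*b + 1) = (b - 5)*(b + 1)*(b + 3)*(b + 1)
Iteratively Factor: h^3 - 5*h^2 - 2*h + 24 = (h + 2)*(h^2 - 7*h + 12) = (h - 4)*(h + 2)*(h - 3)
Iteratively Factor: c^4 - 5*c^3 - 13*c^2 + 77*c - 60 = (c - 1)*(c^3 - 4*c^2 - 17*c + 60) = (c - 1)*(c + 4)*(c^2 - 8*c + 15) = (c - 3)*(c - 1)*(c + 4)*(c - 5)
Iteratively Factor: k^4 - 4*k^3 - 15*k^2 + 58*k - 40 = (k - 2)*(k^3 - 2*k^2 - 19*k + 20) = (k - 5)*(k - 2)*(k^2 + 3*k - 4) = (k - 5)*(k - 2)*(k + 4)*(k - 1)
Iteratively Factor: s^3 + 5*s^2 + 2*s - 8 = (s - 1)*(s^2 + 6*s + 8) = (s - 1)*(s + 2)*(s + 4)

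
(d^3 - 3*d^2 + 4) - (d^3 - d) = -3*d^2 + d + 4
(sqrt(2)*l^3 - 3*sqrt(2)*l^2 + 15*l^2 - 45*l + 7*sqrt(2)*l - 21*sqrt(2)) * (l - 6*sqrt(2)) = sqrt(2)*l^4 - 3*sqrt(2)*l^3 + 3*l^3 - 83*sqrt(2)*l^2 - 9*l^2 - 84*l + 249*sqrt(2)*l + 252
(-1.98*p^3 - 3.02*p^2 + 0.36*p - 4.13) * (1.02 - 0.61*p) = 1.2078*p^4 - 0.1774*p^3 - 3.3*p^2 + 2.8865*p - 4.2126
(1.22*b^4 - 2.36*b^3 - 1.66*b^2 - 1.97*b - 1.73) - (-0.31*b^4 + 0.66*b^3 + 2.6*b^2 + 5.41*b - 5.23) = 1.53*b^4 - 3.02*b^3 - 4.26*b^2 - 7.38*b + 3.5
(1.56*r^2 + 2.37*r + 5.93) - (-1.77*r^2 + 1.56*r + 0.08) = 3.33*r^2 + 0.81*r + 5.85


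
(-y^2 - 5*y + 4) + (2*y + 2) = -y^2 - 3*y + 6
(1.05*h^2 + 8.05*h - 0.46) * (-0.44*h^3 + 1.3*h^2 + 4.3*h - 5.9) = -0.462*h^5 - 2.177*h^4 + 15.1824*h^3 + 27.822*h^2 - 49.473*h + 2.714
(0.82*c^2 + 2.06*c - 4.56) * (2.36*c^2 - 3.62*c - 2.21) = 1.9352*c^4 + 1.8932*c^3 - 20.031*c^2 + 11.9546*c + 10.0776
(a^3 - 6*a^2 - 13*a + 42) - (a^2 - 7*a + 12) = a^3 - 7*a^2 - 6*a + 30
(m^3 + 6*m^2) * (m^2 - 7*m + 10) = m^5 - m^4 - 32*m^3 + 60*m^2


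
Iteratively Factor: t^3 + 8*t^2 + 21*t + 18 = (t + 3)*(t^2 + 5*t + 6) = (t + 3)^2*(t + 2)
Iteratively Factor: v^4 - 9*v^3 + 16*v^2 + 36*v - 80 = (v - 5)*(v^3 - 4*v^2 - 4*v + 16) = (v - 5)*(v + 2)*(v^2 - 6*v + 8) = (v - 5)*(v - 2)*(v + 2)*(v - 4)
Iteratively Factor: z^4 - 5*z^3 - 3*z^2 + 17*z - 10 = (z + 2)*(z^3 - 7*z^2 + 11*z - 5) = (z - 1)*(z + 2)*(z^2 - 6*z + 5) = (z - 1)^2*(z + 2)*(z - 5)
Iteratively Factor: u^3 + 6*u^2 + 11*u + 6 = (u + 3)*(u^2 + 3*u + 2) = (u + 1)*(u + 3)*(u + 2)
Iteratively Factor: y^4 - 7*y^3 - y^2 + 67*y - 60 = (y - 1)*(y^3 - 6*y^2 - 7*y + 60) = (y - 4)*(y - 1)*(y^2 - 2*y - 15) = (y - 4)*(y - 1)*(y + 3)*(y - 5)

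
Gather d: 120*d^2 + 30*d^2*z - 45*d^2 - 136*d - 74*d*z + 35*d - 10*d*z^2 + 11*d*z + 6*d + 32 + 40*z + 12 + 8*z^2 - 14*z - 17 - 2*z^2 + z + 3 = d^2*(30*z + 75) + d*(-10*z^2 - 63*z - 95) + 6*z^2 + 27*z + 30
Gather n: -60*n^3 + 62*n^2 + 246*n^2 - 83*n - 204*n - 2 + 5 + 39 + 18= -60*n^3 + 308*n^2 - 287*n + 60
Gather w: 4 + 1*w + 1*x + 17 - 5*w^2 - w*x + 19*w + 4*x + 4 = -5*w^2 + w*(20 - x) + 5*x + 25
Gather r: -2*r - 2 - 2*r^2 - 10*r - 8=-2*r^2 - 12*r - 10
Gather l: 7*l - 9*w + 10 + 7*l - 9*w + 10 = 14*l - 18*w + 20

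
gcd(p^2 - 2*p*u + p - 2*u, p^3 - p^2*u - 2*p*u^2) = p - 2*u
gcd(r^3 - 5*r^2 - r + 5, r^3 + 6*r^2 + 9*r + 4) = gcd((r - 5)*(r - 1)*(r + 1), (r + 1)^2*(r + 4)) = r + 1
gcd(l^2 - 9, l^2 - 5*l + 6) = l - 3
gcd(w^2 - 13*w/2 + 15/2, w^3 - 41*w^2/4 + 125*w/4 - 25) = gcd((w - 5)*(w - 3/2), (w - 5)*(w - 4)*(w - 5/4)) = w - 5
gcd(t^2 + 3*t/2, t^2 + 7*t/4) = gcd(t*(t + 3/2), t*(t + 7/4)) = t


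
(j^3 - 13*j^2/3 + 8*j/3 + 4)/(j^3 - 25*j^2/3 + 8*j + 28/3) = (j - 3)/(j - 7)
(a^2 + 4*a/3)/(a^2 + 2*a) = (a + 4/3)/(a + 2)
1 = 1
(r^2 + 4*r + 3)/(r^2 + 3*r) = (r + 1)/r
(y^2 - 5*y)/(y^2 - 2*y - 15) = y/(y + 3)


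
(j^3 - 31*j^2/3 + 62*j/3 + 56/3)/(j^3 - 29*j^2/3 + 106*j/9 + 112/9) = 3*(j^2 - 11*j + 28)/(3*j^2 - 31*j + 56)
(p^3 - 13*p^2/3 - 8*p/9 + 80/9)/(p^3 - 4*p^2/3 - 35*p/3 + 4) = (9*p^2 - 3*p - 20)/(3*(3*p^2 + 8*p - 3))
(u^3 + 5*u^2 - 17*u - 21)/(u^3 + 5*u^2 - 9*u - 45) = (u^2 + 8*u + 7)/(u^2 + 8*u + 15)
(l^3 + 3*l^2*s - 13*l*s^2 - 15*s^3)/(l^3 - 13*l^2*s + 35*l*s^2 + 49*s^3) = (l^2 + 2*l*s - 15*s^2)/(l^2 - 14*l*s + 49*s^2)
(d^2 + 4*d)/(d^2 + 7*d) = (d + 4)/(d + 7)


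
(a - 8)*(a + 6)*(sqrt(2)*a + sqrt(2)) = sqrt(2)*a^3 - sqrt(2)*a^2 - 50*sqrt(2)*a - 48*sqrt(2)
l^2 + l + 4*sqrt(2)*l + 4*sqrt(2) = (l + 1)*(l + 4*sqrt(2))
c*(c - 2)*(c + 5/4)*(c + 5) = c^4 + 17*c^3/4 - 25*c^2/4 - 25*c/2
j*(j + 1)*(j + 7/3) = j^3 + 10*j^2/3 + 7*j/3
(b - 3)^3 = b^3 - 9*b^2 + 27*b - 27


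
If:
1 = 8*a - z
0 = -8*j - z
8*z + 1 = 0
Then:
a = 7/64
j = 1/64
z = -1/8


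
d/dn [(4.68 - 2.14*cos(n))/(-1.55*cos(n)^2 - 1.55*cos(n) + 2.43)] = (3.317*cos(n)^2 - 14.508*cos(n) - 2.0538)*sin(n)/(2.4025*cos(n)^4 + 4.805*cos(n)^3 - 5.1305*cos(n)^2 - 7.533*cos(n) + 5.9049)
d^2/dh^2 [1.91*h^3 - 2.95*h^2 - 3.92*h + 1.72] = 11.46*h - 5.9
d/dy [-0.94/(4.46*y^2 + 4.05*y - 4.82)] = (8.3848*y + 3.807)/(4.46*y^2 + 4.05*y - 4.82)^2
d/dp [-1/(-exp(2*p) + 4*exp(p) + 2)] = 2*(2 - exp(p))*exp(p)/(-exp(2*p) + 4*exp(p) + 2)^2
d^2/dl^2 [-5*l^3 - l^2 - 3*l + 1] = -30*l - 2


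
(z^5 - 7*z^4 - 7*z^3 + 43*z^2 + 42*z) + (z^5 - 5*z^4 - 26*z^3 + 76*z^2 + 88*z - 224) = 2*z^5 - 12*z^4 - 33*z^3 + 119*z^2 + 130*z - 224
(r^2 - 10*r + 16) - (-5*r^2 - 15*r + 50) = 6*r^2 + 5*r - 34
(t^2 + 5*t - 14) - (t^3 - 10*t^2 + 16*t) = -t^3 + 11*t^2 - 11*t - 14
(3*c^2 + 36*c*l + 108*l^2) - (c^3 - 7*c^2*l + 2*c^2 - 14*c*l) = -c^3 + 7*c^2*l + c^2 + 50*c*l + 108*l^2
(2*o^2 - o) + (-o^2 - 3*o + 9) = o^2 - 4*o + 9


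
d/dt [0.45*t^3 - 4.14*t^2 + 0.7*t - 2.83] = 1.35*t^2 - 8.28*t + 0.7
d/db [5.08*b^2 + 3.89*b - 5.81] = 10.16*b + 3.89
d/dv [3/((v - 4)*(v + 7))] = 3*(-2*v - 3)/(v^4 + 6*v^3 - 47*v^2 - 168*v + 784)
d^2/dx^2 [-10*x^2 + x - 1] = -20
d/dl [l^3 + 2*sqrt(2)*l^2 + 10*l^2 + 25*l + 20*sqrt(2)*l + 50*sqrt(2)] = 3*l^2 + 4*sqrt(2)*l + 20*l + 25 + 20*sqrt(2)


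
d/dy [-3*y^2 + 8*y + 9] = 8 - 6*y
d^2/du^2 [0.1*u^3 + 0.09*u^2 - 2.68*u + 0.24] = 0.6*u + 0.18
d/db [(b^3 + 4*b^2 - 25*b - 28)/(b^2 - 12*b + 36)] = (b^3 - 18*b^2 - 23*b + 206)/(b^3 - 18*b^2 + 108*b - 216)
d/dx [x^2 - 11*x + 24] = 2*x - 11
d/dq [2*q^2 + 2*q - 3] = 4*q + 2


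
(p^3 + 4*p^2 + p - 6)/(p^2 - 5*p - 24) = (p^2 + p - 2)/(p - 8)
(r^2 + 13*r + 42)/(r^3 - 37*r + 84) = (r + 6)/(r^2 - 7*r + 12)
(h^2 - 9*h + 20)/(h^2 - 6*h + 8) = (h - 5)/(h - 2)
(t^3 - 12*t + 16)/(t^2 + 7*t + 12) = (t^2 - 4*t + 4)/(t + 3)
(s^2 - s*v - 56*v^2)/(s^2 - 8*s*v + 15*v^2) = (s^2 - s*v - 56*v^2)/(s^2 - 8*s*v + 15*v^2)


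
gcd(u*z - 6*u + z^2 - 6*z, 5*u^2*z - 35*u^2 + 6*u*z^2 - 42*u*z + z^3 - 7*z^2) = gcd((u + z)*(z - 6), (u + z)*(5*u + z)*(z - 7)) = u + z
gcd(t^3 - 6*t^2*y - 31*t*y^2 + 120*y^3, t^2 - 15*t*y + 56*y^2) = -t + 8*y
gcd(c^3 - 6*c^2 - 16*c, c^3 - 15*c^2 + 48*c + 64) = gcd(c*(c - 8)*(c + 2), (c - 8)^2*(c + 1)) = c - 8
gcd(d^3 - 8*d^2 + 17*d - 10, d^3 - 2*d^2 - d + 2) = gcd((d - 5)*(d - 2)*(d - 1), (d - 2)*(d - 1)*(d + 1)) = d^2 - 3*d + 2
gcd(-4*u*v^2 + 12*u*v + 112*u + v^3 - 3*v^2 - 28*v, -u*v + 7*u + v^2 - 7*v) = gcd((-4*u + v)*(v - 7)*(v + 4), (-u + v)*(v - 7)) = v - 7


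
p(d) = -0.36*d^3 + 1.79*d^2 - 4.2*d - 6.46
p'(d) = -1.08*d^2 + 3.58*d - 4.2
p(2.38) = -11.17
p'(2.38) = -1.80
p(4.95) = -27.05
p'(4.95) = -12.94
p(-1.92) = 10.75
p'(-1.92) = -15.05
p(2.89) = -12.34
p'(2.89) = -2.87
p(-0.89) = -1.05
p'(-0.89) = -8.24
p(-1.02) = 0.07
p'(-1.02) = -8.98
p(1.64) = -10.12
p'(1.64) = -1.23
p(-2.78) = 26.78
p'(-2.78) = -22.50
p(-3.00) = 31.97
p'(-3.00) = -24.66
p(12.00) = -421.18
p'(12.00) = -116.76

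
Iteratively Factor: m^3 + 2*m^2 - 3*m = (m)*(m^2 + 2*m - 3) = m*(m - 1)*(m + 3)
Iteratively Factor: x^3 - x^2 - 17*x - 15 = (x + 3)*(x^2 - 4*x - 5) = (x - 5)*(x + 3)*(x + 1)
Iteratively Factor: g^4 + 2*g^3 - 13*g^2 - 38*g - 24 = (g + 3)*(g^3 - g^2 - 10*g - 8) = (g - 4)*(g + 3)*(g^2 + 3*g + 2) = (g - 4)*(g + 1)*(g + 3)*(g + 2)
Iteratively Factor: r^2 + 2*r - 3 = (r + 3)*(r - 1)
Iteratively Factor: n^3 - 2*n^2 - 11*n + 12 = (n - 4)*(n^2 + 2*n - 3) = (n - 4)*(n - 1)*(n + 3)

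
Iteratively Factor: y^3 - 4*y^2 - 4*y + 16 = (y - 2)*(y^2 - 2*y - 8) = (y - 4)*(y - 2)*(y + 2)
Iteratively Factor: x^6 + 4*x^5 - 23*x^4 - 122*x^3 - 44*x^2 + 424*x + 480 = (x + 2)*(x^5 + 2*x^4 - 27*x^3 - 68*x^2 + 92*x + 240) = (x + 2)*(x + 3)*(x^4 - x^3 - 24*x^2 + 4*x + 80) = (x - 5)*(x + 2)*(x + 3)*(x^3 + 4*x^2 - 4*x - 16) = (x - 5)*(x + 2)*(x + 3)*(x + 4)*(x^2 - 4) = (x - 5)*(x - 2)*(x + 2)*(x + 3)*(x + 4)*(x + 2)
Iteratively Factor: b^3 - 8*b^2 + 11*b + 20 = (b - 5)*(b^2 - 3*b - 4) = (b - 5)*(b + 1)*(b - 4)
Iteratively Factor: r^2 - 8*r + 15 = (r - 3)*(r - 5)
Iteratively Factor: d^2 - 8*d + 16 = (d - 4)*(d - 4)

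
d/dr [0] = 0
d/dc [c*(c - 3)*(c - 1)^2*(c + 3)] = 5*c^4 - 8*c^3 - 24*c^2 + 36*c - 9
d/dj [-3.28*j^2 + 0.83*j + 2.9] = 0.83 - 6.56*j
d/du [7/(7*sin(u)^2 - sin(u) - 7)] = 7*(1 - 14*sin(u))*cos(u)/(sin(u) + 7*cos(u)^2)^2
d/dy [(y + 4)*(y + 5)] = 2*y + 9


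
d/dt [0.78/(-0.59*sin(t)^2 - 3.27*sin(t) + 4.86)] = (0.9204*sin(t) + 2.5506)*cos(t)/(0.59*sin(t)^2 + 3.27*sin(t) - 4.86)^2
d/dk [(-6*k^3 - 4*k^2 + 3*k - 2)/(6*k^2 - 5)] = (-36*k^4 + 72*k^2 + 64*k - 15)/(36*k^4 - 60*k^2 + 25)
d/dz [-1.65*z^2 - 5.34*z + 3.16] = -3.3*z - 5.34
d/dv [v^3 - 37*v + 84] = 3*v^2 - 37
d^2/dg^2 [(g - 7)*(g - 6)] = 2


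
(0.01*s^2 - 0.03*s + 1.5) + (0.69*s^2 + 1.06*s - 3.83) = 0.7*s^2 + 1.03*s - 2.33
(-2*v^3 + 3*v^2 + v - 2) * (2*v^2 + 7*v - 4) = -4*v^5 - 8*v^4 + 31*v^3 - 9*v^2 - 18*v + 8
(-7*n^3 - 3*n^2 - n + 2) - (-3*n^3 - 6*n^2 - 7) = -4*n^3 + 3*n^2 - n + 9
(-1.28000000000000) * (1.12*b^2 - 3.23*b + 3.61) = -1.4336*b^2 + 4.1344*b - 4.6208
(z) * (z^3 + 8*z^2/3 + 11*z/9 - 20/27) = z^4 + 8*z^3/3 + 11*z^2/9 - 20*z/27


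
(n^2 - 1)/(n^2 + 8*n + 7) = (n - 1)/(n + 7)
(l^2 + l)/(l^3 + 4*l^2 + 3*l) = 1/(l + 3)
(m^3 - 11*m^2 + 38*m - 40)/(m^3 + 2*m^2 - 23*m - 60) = (m^2 - 6*m + 8)/(m^2 + 7*m + 12)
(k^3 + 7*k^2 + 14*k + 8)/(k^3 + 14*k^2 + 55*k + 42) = (k^2 + 6*k + 8)/(k^2 + 13*k + 42)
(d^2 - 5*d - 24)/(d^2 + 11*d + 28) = (d^2 - 5*d - 24)/(d^2 + 11*d + 28)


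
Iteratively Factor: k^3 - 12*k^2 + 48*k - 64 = (k - 4)*(k^2 - 8*k + 16) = (k - 4)^2*(k - 4)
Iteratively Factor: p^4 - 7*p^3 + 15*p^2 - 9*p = (p)*(p^3 - 7*p^2 + 15*p - 9) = p*(p - 3)*(p^2 - 4*p + 3) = p*(p - 3)*(p - 1)*(p - 3)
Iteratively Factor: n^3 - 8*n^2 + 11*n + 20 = (n + 1)*(n^2 - 9*n + 20) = (n - 4)*(n + 1)*(n - 5)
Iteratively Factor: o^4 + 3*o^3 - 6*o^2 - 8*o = (o)*(o^3 + 3*o^2 - 6*o - 8) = o*(o - 2)*(o^2 + 5*o + 4) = o*(o - 2)*(o + 1)*(o + 4)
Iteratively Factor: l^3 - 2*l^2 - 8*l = (l - 4)*(l^2 + 2*l) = l*(l - 4)*(l + 2)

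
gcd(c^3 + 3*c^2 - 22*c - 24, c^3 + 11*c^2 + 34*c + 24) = c^2 + 7*c + 6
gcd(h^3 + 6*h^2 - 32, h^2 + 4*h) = h + 4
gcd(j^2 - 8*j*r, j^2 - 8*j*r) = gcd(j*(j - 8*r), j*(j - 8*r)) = -j^2 + 8*j*r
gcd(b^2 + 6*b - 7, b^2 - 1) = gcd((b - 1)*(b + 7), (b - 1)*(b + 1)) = b - 1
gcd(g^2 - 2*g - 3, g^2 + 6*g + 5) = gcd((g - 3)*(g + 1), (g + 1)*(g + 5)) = g + 1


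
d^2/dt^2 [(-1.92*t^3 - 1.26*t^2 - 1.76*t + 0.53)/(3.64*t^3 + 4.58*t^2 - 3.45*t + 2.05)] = (-5.6843418860808e-14*t^7 + 30.6284159999996*t^6 - 284.583936*t^5 - 14.7944159999998*t^4 + 105.490008*t^3 + 336.823992*t^2 - 23.2413*t - 32.82119)/(48.228544*t^9 + 182.049504*t^8 + 91.928928*t^7 - 167.536888*t^6 + 117.92532*t^5 + 138.08181*t^4 - 189.524625*t^3 + 130.942725*t^2 - 43.495875*t + 8.615125)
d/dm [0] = 0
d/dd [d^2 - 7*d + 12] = 2*d - 7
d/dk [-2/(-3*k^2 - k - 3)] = 2*(-6*k - 1)/(3*k^2 + k + 3)^2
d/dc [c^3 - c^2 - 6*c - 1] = 3*c^2 - 2*c - 6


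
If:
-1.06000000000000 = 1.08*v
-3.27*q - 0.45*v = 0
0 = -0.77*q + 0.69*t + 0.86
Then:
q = 0.14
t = -1.10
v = -0.98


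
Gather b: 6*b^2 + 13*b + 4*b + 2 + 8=6*b^2 + 17*b + 10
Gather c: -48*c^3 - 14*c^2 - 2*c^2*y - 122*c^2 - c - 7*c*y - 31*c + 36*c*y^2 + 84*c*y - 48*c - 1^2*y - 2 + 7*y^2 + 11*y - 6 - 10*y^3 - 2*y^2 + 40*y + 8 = -48*c^3 + c^2*(-2*y - 136) + c*(36*y^2 + 77*y - 80) - 10*y^3 + 5*y^2 + 50*y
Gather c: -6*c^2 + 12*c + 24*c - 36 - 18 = -6*c^2 + 36*c - 54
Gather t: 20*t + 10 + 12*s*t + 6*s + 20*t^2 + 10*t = 6*s + 20*t^2 + t*(12*s + 30) + 10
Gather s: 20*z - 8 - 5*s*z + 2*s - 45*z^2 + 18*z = s*(2 - 5*z) - 45*z^2 + 38*z - 8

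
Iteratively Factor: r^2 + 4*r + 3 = (r + 3)*(r + 1)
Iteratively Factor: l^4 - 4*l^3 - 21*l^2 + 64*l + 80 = (l + 4)*(l^3 - 8*l^2 + 11*l + 20) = (l - 5)*(l + 4)*(l^2 - 3*l - 4) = (l - 5)*(l - 4)*(l + 4)*(l + 1)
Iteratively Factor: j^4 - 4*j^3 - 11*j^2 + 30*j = (j - 2)*(j^3 - 2*j^2 - 15*j) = (j - 5)*(j - 2)*(j^2 + 3*j) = (j - 5)*(j - 2)*(j + 3)*(j)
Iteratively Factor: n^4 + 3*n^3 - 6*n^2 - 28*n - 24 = (n + 2)*(n^3 + n^2 - 8*n - 12) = (n + 2)^2*(n^2 - n - 6) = (n + 2)^3*(n - 3)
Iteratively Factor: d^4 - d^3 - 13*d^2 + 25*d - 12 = (d + 4)*(d^3 - 5*d^2 + 7*d - 3) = (d - 1)*(d + 4)*(d^2 - 4*d + 3) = (d - 3)*(d - 1)*(d + 4)*(d - 1)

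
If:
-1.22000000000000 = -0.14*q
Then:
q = 8.71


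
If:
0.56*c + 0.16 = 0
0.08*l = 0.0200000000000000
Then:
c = -0.29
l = 0.25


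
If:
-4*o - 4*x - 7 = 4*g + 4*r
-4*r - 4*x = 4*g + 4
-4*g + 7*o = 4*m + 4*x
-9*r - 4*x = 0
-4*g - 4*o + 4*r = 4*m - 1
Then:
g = 21/16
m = 123/80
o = -3/4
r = 37/20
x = -333/80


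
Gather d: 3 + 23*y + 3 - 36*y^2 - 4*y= -36*y^2 + 19*y + 6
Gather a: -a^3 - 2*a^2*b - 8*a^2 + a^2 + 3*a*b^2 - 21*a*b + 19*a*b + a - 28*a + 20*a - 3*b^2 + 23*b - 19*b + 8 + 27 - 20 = -a^3 + a^2*(-2*b - 7) + a*(3*b^2 - 2*b - 7) - 3*b^2 + 4*b + 15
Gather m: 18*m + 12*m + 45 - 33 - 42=30*m - 30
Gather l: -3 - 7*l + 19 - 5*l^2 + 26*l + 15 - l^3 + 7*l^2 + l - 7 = -l^3 + 2*l^2 + 20*l + 24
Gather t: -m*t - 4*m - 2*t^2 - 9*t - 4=-4*m - 2*t^2 + t*(-m - 9) - 4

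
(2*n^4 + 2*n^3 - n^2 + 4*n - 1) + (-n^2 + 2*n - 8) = 2*n^4 + 2*n^3 - 2*n^2 + 6*n - 9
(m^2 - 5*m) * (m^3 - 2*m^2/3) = m^5 - 17*m^4/3 + 10*m^3/3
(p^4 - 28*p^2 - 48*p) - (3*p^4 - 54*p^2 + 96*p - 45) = -2*p^4 + 26*p^2 - 144*p + 45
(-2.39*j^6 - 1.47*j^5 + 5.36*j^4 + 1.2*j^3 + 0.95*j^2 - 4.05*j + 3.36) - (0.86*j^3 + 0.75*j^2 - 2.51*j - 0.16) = -2.39*j^6 - 1.47*j^5 + 5.36*j^4 + 0.34*j^3 + 0.2*j^2 - 1.54*j + 3.52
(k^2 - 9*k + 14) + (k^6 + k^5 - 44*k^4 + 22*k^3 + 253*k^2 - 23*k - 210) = k^6 + k^5 - 44*k^4 + 22*k^3 + 254*k^2 - 32*k - 196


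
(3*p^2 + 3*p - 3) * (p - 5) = 3*p^3 - 12*p^2 - 18*p + 15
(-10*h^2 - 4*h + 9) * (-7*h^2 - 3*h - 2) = 70*h^4 + 58*h^3 - 31*h^2 - 19*h - 18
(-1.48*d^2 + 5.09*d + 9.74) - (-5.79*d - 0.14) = -1.48*d^2 + 10.88*d + 9.88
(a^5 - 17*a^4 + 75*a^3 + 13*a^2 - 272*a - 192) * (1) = a^5 - 17*a^4 + 75*a^3 + 13*a^2 - 272*a - 192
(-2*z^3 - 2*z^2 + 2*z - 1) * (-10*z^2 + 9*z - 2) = 20*z^5 + 2*z^4 - 34*z^3 + 32*z^2 - 13*z + 2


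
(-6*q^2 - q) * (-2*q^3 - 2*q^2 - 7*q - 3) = 12*q^5 + 14*q^4 + 44*q^3 + 25*q^2 + 3*q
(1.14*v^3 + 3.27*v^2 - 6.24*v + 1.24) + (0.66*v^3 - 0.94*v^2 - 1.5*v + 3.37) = 1.8*v^3 + 2.33*v^2 - 7.74*v + 4.61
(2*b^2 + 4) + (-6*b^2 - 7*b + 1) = -4*b^2 - 7*b + 5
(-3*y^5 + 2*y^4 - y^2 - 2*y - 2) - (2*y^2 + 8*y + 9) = -3*y^5 + 2*y^4 - 3*y^2 - 10*y - 11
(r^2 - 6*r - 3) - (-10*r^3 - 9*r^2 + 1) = 10*r^3 + 10*r^2 - 6*r - 4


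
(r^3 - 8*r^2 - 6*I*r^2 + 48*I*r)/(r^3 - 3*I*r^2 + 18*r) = (r - 8)/(r + 3*I)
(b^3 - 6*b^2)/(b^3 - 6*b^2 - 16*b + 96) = b^2/(b^2 - 16)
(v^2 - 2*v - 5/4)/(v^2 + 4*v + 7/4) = (2*v - 5)/(2*v + 7)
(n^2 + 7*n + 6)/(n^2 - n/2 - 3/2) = 2*(n + 6)/(2*n - 3)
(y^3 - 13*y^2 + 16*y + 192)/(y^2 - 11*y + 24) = (y^2 - 5*y - 24)/(y - 3)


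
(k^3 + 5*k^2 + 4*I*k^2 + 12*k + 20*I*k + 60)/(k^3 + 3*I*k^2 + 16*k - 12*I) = (k + 5)/(k - I)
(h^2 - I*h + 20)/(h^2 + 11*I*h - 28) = (h - 5*I)/(h + 7*I)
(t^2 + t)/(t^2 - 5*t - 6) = t/(t - 6)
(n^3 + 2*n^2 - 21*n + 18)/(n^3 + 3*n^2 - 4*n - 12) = (n^3 + 2*n^2 - 21*n + 18)/(n^3 + 3*n^2 - 4*n - 12)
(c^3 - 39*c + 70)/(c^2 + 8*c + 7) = (c^2 - 7*c + 10)/(c + 1)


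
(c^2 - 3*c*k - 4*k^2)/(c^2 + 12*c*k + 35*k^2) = (c^2 - 3*c*k - 4*k^2)/(c^2 + 12*c*k + 35*k^2)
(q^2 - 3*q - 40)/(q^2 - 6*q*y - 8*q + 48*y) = (-q - 5)/(-q + 6*y)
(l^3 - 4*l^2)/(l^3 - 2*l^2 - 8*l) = l/(l + 2)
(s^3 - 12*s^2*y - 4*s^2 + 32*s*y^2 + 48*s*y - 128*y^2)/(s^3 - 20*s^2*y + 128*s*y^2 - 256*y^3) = (4 - s)/(-s + 8*y)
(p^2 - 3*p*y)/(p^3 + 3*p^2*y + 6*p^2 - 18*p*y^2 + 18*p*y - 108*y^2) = p/(p^2 + 6*p*y + 6*p + 36*y)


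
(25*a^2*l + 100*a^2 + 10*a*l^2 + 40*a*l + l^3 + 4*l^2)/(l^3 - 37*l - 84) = (25*a^2 + 10*a*l + l^2)/(l^2 - 4*l - 21)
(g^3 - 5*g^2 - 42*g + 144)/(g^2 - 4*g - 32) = (g^2 + 3*g - 18)/(g + 4)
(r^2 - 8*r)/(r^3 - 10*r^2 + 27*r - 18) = r*(r - 8)/(r^3 - 10*r^2 + 27*r - 18)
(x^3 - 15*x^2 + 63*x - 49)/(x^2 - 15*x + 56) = (x^2 - 8*x + 7)/(x - 8)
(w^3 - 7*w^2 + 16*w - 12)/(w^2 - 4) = (w^2 - 5*w + 6)/(w + 2)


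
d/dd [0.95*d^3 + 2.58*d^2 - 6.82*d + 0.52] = 2.85*d^2 + 5.16*d - 6.82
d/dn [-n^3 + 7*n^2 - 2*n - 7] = -3*n^2 + 14*n - 2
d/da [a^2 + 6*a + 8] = 2*a + 6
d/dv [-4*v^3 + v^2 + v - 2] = -12*v^2 + 2*v + 1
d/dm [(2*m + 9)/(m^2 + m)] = (-2*m^2 - 18*m - 9)/(m^2*(m^2 + 2*m + 1))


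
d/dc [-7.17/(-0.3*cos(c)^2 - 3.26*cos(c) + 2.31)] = (4.302*cos(c) + 23.3742)*sin(c)/(0.3*cos(c)^2 + 3.26*cos(c) - 2.31)^2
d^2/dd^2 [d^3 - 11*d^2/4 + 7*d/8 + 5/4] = 6*d - 11/2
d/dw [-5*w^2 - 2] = -10*w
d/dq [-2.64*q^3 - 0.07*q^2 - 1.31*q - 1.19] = -7.92*q^2 - 0.14*q - 1.31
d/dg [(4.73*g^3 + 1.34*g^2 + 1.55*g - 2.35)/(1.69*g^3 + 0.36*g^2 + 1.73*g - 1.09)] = (-3.5527136788005e-15*g^5 - 0.5618*g^4 + 11.1268*g^3 - 1.7924*g^2 - 1.2292*g + 2.376)/(2.8561*g^6 + 1.2168*g^5 + 5.977*g^4 - 2.4386*g^3 + 2.2081*g^2 - 3.7714*g + 1.1881)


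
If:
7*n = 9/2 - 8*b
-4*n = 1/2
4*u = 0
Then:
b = 43/64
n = -1/8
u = 0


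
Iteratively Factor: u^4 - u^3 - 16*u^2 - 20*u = (u)*(u^3 - u^2 - 16*u - 20) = u*(u - 5)*(u^2 + 4*u + 4) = u*(u - 5)*(u + 2)*(u + 2)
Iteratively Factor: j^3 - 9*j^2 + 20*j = (j)*(j^2 - 9*j + 20) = j*(j - 4)*(j - 5)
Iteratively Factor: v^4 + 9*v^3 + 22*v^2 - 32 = (v + 4)*(v^3 + 5*v^2 + 2*v - 8) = (v - 1)*(v + 4)*(v^2 + 6*v + 8) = (v - 1)*(v + 2)*(v + 4)*(v + 4)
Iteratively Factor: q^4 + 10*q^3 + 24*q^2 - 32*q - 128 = (q + 4)*(q^3 + 6*q^2 - 32) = (q - 2)*(q + 4)*(q^2 + 8*q + 16) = (q - 2)*(q + 4)^2*(q + 4)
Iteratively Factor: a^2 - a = (a - 1)*(a)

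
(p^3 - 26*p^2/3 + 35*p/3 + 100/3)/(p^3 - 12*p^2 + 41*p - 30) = (3*p^2 - 11*p - 20)/(3*(p^2 - 7*p + 6))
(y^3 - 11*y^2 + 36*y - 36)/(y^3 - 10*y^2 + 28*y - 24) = (y - 3)/(y - 2)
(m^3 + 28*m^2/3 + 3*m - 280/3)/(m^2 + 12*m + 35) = m - 8/3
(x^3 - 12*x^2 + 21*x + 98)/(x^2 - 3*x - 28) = (x^2 - 5*x - 14)/(x + 4)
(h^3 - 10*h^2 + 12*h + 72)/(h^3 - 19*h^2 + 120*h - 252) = (h + 2)/(h - 7)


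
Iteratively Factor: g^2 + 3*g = (g)*(g + 3)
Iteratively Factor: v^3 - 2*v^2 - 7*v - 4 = (v + 1)*(v^2 - 3*v - 4) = (v + 1)^2*(v - 4)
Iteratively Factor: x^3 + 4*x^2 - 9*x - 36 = (x + 4)*(x^2 - 9) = (x - 3)*(x + 4)*(x + 3)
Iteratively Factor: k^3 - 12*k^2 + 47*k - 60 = (k - 3)*(k^2 - 9*k + 20) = (k - 4)*(k - 3)*(k - 5)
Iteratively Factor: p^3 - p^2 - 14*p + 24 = (p - 2)*(p^2 + p - 12) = (p - 3)*(p - 2)*(p + 4)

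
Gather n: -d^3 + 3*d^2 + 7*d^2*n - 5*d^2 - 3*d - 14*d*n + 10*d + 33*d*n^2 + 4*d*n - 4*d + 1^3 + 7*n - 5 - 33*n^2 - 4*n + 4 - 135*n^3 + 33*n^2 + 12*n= -d^3 - 2*d^2 + 33*d*n^2 + 3*d - 135*n^3 + n*(7*d^2 - 10*d + 15)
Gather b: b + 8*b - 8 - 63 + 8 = 9*b - 63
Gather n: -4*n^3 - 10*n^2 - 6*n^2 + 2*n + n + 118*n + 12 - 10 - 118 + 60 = -4*n^3 - 16*n^2 + 121*n - 56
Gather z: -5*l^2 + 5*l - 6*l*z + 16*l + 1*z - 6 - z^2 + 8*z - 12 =-5*l^2 + 21*l - z^2 + z*(9 - 6*l) - 18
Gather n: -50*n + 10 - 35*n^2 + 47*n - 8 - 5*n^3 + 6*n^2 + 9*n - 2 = -5*n^3 - 29*n^2 + 6*n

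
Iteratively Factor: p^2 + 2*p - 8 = (p + 4)*(p - 2)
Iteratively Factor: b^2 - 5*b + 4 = (b - 1)*(b - 4)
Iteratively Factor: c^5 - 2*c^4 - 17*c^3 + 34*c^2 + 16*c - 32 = (c + 4)*(c^4 - 6*c^3 + 7*c^2 + 6*c - 8) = (c - 2)*(c + 4)*(c^3 - 4*c^2 - c + 4) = (c - 4)*(c - 2)*(c + 4)*(c^2 - 1) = (c - 4)*(c - 2)*(c - 1)*(c + 4)*(c + 1)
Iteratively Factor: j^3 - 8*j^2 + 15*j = (j - 5)*(j^2 - 3*j) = (j - 5)*(j - 3)*(j)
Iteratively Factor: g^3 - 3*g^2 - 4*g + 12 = (g + 2)*(g^2 - 5*g + 6) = (g - 3)*(g + 2)*(g - 2)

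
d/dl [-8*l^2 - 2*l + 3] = -16*l - 2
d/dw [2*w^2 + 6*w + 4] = 4*w + 6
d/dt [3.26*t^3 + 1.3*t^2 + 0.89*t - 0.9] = 9.78*t^2 + 2.6*t + 0.89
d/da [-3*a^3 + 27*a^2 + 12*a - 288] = -9*a^2 + 54*a + 12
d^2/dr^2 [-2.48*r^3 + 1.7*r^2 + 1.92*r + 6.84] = 3.4 - 14.88*r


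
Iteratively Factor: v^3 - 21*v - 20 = (v - 5)*(v^2 + 5*v + 4) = (v - 5)*(v + 1)*(v + 4)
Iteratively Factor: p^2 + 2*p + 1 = (p + 1)*(p + 1)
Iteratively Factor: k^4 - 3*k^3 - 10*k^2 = (k)*(k^3 - 3*k^2 - 10*k) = k^2*(k^2 - 3*k - 10) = k^2*(k + 2)*(k - 5)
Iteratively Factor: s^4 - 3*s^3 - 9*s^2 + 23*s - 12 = (s + 3)*(s^3 - 6*s^2 + 9*s - 4) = (s - 4)*(s + 3)*(s^2 - 2*s + 1) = (s - 4)*(s - 1)*(s + 3)*(s - 1)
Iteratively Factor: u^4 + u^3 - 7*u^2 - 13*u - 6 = (u + 2)*(u^3 - u^2 - 5*u - 3) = (u + 1)*(u + 2)*(u^2 - 2*u - 3) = (u + 1)^2*(u + 2)*(u - 3)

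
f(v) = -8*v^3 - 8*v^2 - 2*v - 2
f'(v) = -24*v^2 - 16*v - 2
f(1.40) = -42.43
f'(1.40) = -71.44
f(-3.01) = 149.71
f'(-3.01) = -171.28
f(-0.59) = -1.96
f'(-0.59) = -0.91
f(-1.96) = 31.42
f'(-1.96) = -62.84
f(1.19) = -29.19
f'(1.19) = -55.03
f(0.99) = -19.58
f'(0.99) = -41.36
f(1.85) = -83.73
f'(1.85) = -113.74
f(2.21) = -131.84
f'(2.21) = -154.58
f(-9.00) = 5200.00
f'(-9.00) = -1802.00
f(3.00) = -296.00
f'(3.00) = -266.00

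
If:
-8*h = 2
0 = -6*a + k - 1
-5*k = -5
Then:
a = 0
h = -1/4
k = 1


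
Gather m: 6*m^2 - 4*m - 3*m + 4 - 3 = 6*m^2 - 7*m + 1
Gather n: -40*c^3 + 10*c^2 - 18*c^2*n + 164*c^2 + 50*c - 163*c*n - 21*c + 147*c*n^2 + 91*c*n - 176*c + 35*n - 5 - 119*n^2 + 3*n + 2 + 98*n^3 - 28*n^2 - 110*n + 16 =-40*c^3 + 174*c^2 - 147*c + 98*n^3 + n^2*(147*c - 147) + n*(-18*c^2 - 72*c - 72) + 13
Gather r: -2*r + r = -r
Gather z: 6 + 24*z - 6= 24*z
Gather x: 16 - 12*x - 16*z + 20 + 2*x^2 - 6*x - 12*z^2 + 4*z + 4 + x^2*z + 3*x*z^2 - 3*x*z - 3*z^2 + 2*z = x^2*(z + 2) + x*(3*z^2 - 3*z - 18) - 15*z^2 - 10*z + 40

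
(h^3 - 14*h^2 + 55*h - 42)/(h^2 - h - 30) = (h^2 - 8*h + 7)/(h + 5)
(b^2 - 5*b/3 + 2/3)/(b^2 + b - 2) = (b - 2/3)/(b + 2)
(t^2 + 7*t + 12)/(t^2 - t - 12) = (t + 4)/(t - 4)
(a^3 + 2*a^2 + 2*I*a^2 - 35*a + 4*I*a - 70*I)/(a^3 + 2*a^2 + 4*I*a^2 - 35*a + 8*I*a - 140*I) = (a + 2*I)/(a + 4*I)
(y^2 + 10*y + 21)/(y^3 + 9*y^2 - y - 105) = (y + 3)/(y^2 + 2*y - 15)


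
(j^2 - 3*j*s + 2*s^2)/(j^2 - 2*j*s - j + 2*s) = (j - s)/(j - 1)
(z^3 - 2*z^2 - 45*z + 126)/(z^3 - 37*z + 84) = (z - 6)/(z - 4)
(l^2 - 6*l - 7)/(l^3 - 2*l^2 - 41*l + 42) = (l + 1)/(l^2 + 5*l - 6)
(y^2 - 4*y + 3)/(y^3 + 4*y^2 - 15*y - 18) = (y - 1)/(y^2 + 7*y + 6)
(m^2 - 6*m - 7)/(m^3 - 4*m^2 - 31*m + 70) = (m + 1)/(m^2 + 3*m - 10)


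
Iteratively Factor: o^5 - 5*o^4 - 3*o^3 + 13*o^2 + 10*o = (o + 1)*(o^4 - 6*o^3 + 3*o^2 + 10*o) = (o - 5)*(o + 1)*(o^3 - o^2 - 2*o) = (o - 5)*(o - 2)*(o + 1)*(o^2 + o) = (o - 5)*(o - 2)*(o + 1)^2*(o)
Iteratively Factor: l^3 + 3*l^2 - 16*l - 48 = (l - 4)*(l^2 + 7*l + 12) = (l - 4)*(l + 4)*(l + 3)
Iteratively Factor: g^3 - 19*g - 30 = (g + 2)*(g^2 - 2*g - 15) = (g - 5)*(g + 2)*(g + 3)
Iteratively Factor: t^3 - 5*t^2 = (t)*(t^2 - 5*t) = t^2*(t - 5)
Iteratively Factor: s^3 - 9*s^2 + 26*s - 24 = (s - 4)*(s^2 - 5*s + 6) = (s - 4)*(s - 3)*(s - 2)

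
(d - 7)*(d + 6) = d^2 - d - 42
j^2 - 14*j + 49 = (j - 7)^2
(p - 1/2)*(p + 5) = p^2 + 9*p/2 - 5/2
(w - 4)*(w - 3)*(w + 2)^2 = w^4 - 3*w^3 - 12*w^2 + 20*w + 48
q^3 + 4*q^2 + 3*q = q*(q + 1)*(q + 3)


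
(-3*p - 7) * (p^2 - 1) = -3*p^3 - 7*p^2 + 3*p + 7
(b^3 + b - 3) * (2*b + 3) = 2*b^4 + 3*b^3 + 2*b^2 - 3*b - 9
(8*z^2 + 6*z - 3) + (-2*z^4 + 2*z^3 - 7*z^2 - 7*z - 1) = -2*z^4 + 2*z^3 + z^2 - z - 4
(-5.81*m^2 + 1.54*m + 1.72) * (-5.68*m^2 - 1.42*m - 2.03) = 33.0008*m^4 - 0.497*m^3 - 0.162100000000001*m^2 - 5.5686*m - 3.4916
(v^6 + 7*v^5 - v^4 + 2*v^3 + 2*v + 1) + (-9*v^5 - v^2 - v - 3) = v^6 - 2*v^5 - v^4 + 2*v^3 - v^2 + v - 2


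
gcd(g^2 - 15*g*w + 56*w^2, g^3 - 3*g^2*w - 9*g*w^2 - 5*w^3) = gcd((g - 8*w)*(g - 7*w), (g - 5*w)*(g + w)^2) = 1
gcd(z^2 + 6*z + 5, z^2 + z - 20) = z + 5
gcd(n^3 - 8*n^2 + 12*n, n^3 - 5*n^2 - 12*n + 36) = n^2 - 8*n + 12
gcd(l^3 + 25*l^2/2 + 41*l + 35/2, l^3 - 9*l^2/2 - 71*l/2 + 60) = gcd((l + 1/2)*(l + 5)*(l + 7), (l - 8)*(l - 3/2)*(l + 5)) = l + 5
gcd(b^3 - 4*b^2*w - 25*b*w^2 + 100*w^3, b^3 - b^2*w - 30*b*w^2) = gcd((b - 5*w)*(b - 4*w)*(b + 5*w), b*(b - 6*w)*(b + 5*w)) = b + 5*w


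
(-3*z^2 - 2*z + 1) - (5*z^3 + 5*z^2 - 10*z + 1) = -5*z^3 - 8*z^2 + 8*z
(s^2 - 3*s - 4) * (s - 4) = s^3 - 7*s^2 + 8*s + 16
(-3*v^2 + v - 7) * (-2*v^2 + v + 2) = 6*v^4 - 5*v^3 + 9*v^2 - 5*v - 14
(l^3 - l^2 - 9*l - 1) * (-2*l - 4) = -2*l^4 - 2*l^3 + 22*l^2 + 38*l + 4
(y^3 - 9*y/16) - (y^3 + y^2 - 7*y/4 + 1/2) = -y^2 + 19*y/16 - 1/2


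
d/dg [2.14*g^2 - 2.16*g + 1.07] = 4.28*g - 2.16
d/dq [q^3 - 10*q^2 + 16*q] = 3*q^2 - 20*q + 16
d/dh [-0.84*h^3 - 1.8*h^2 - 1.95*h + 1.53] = -2.52*h^2 - 3.6*h - 1.95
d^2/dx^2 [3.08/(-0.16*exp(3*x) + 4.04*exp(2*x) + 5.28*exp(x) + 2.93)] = (3.08*(-0.96*exp(2*x) + 16.16*exp(x) + 10.56)*(-0.48*exp(2*x) + 8.08*exp(x) + 5.28)*exp(x) + (4.4352*exp(2*x) - 49.7728*exp(x) - 16.2624)*(-0.16*exp(3*x) + 4.04*exp(2*x) + 5.28*exp(x) + 2.93))*exp(x)/(-0.16*exp(3*x) + 4.04*exp(2*x) + 5.28*exp(x) + 2.93)^3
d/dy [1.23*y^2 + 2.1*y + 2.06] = 2.46*y + 2.1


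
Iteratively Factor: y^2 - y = (y - 1)*(y)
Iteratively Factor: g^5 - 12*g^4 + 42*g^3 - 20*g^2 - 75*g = (g + 1)*(g^4 - 13*g^3 + 55*g^2 - 75*g) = g*(g + 1)*(g^3 - 13*g^2 + 55*g - 75) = g*(g - 3)*(g + 1)*(g^2 - 10*g + 25) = g*(g - 5)*(g - 3)*(g + 1)*(g - 5)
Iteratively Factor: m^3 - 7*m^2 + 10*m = (m)*(m^2 - 7*m + 10) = m*(m - 2)*(m - 5)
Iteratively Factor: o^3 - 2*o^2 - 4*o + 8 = (o + 2)*(o^2 - 4*o + 4) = (o - 2)*(o + 2)*(o - 2)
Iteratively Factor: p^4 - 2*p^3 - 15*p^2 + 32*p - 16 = (p - 1)*(p^3 - p^2 - 16*p + 16) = (p - 1)^2*(p^2 - 16) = (p - 1)^2*(p + 4)*(p - 4)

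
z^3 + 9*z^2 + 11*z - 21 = (z - 1)*(z + 3)*(z + 7)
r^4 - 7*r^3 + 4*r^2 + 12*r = r*(r - 6)*(r - 2)*(r + 1)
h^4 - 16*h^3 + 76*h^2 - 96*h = h*(h - 8)*(h - 6)*(h - 2)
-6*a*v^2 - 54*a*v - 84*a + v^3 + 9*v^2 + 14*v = (-6*a + v)*(v + 2)*(v + 7)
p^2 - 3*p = p*(p - 3)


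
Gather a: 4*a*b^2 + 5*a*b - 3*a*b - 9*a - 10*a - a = a*(4*b^2 + 2*b - 20)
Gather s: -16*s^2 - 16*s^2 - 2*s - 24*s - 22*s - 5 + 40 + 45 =-32*s^2 - 48*s + 80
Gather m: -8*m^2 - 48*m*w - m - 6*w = -8*m^2 + m*(-48*w - 1) - 6*w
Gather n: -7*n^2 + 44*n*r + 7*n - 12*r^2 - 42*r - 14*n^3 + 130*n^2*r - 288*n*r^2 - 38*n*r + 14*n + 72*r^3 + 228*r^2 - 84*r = -14*n^3 + n^2*(130*r - 7) + n*(-288*r^2 + 6*r + 21) + 72*r^3 + 216*r^2 - 126*r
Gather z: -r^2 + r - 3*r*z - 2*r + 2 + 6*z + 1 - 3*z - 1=-r^2 - r + z*(3 - 3*r) + 2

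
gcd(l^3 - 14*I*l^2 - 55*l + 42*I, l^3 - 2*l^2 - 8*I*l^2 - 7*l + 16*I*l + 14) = l^2 - 8*I*l - 7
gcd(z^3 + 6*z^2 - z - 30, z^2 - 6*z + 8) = z - 2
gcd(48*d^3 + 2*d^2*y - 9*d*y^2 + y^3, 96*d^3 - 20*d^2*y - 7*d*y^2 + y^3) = 24*d^2 - 11*d*y + y^2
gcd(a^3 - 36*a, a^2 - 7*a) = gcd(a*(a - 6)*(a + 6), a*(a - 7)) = a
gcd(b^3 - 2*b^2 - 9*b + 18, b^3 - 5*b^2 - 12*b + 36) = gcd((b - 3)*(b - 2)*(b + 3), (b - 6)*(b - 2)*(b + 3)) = b^2 + b - 6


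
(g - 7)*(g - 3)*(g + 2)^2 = g^4 - 6*g^3 - 15*g^2 + 44*g + 84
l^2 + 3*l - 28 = (l - 4)*(l + 7)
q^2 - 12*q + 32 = (q - 8)*(q - 4)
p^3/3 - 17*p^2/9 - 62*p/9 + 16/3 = (p/3 + 1)*(p - 8)*(p - 2/3)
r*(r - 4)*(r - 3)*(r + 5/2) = r^4 - 9*r^3/2 - 11*r^2/2 + 30*r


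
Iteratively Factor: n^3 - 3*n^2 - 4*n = (n - 4)*(n^2 + n) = (n - 4)*(n + 1)*(n)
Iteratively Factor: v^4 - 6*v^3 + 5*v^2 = (v - 5)*(v^3 - v^2) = v*(v - 5)*(v^2 - v) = v^2*(v - 5)*(v - 1)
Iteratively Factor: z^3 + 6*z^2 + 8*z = (z + 4)*(z^2 + 2*z) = z*(z + 4)*(z + 2)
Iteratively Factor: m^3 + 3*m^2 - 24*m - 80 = (m + 4)*(m^2 - m - 20) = (m + 4)^2*(m - 5)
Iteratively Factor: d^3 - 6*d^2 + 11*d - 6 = (d - 2)*(d^2 - 4*d + 3) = (d - 2)*(d - 1)*(d - 3)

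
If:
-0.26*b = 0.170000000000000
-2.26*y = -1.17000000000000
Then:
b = -0.65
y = 0.52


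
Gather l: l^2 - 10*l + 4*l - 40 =l^2 - 6*l - 40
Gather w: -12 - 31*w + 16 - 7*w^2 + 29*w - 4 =-7*w^2 - 2*w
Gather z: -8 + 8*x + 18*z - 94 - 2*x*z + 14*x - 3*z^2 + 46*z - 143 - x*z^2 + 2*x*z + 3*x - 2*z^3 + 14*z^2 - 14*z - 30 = 25*x - 2*z^3 + z^2*(11 - x) + 50*z - 275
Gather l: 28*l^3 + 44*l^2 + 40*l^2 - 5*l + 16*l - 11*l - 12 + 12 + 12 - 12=28*l^3 + 84*l^2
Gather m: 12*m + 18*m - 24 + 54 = 30*m + 30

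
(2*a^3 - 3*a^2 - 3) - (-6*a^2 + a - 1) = 2*a^3 + 3*a^2 - a - 2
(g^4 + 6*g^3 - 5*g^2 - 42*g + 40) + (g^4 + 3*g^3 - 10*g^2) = 2*g^4 + 9*g^3 - 15*g^2 - 42*g + 40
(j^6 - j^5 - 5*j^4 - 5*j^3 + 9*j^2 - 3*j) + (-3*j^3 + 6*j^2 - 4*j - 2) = j^6 - j^5 - 5*j^4 - 8*j^3 + 15*j^2 - 7*j - 2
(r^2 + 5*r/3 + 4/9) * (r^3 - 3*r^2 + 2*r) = r^5 - 4*r^4/3 - 23*r^3/9 + 2*r^2 + 8*r/9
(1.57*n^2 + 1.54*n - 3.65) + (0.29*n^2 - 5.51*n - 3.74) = 1.86*n^2 - 3.97*n - 7.39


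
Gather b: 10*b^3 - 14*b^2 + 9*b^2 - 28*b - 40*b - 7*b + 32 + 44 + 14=10*b^3 - 5*b^2 - 75*b + 90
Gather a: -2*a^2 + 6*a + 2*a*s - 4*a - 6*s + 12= -2*a^2 + a*(2*s + 2) - 6*s + 12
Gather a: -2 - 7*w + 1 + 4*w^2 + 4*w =4*w^2 - 3*w - 1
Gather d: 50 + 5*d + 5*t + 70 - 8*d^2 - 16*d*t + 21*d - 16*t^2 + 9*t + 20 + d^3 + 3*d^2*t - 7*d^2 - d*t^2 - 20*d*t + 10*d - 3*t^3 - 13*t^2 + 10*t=d^3 + d^2*(3*t - 15) + d*(-t^2 - 36*t + 36) - 3*t^3 - 29*t^2 + 24*t + 140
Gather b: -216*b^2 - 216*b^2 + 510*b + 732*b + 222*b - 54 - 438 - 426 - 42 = -432*b^2 + 1464*b - 960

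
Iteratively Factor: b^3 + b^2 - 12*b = (b)*(b^2 + b - 12) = b*(b - 3)*(b + 4)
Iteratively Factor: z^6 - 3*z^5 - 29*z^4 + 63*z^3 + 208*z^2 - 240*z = (z + 3)*(z^5 - 6*z^4 - 11*z^3 + 96*z^2 - 80*z) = (z - 1)*(z + 3)*(z^4 - 5*z^3 - 16*z^2 + 80*z) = (z - 1)*(z + 3)*(z + 4)*(z^3 - 9*z^2 + 20*z) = (z - 4)*(z - 1)*(z + 3)*(z + 4)*(z^2 - 5*z) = z*(z - 4)*(z - 1)*(z + 3)*(z + 4)*(z - 5)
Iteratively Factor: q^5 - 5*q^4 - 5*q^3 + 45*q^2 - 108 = (q - 3)*(q^4 - 2*q^3 - 11*q^2 + 12*q + 36) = (q - 3)*(q + 2)*(q^3 - 4*q^2 - 3*q + 18) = (q - 3)^2*(q + 2)*(q^2 - q - 6) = (q - 3)^3*(q + 2)*(q + 2)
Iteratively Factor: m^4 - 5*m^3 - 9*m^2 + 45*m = (m - 3)*(m^3 - 2*m^2 - 15*m) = (m - 5)*(m - 3)*(m^2 + 3*m) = (m - 5)*(m - 3)*(m + 3)*(m)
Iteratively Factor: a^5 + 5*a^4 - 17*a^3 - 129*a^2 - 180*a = (a + 4)*(a^4 + a^3 - 21*a^2 - 45*a) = (a + 3)*(a + 4)*(a^3 - 2*a^2 - 15*a) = (a - 5)*(a + 3)*(a + 4)*(a^2 + 3*a) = a*(a - 5)*(a + 3)*(a + 4)*(a + 3)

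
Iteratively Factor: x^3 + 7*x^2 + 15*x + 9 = (x + 3)*(x^2 + 4*x + 3) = (x + 3)^2*(x + 1)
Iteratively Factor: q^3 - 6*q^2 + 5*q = (q - 5)*(q^2 - q) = (q - 5)*(q - 1)*(q)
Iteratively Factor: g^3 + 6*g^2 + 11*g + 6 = (g + 2)*(g^2 + 4*g + 3) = (g + 1)*(g + 2)*(g + 3)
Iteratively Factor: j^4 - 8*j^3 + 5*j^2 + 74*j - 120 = (j - 5)*(j^3 - 3*j^2 - 10*j + 24) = (j - 5)*(j - 2)*(j^2 - j - 12) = (j - 5)*(j - 2)*(j + 3)*(j - 4)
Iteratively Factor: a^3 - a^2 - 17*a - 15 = (a + 1)*(a^2 - 2*a - 15) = (a - 5)*(a + 1)*(a + 3)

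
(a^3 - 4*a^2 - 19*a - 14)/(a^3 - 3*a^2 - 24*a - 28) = (a + 1)/(a + 2)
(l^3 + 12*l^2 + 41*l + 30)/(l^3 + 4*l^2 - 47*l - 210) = (l + 1)/(l - 7)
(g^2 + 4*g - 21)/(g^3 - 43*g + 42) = (g - 3)/(g^2 - 7*g + 6)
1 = 1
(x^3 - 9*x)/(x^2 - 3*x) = x + 3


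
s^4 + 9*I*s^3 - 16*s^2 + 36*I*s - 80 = (s - 2*I)*(s + 2*I)*(s + 4*I)*(s + 5*I)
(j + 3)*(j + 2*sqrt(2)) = j^2 + 2*sqrt(2)*j + 3*j + 6*sqrt(2)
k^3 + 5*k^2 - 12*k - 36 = (k - 3)*(k + 2)*(k + 6)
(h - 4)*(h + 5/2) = h^2 - 3*h/2 - 10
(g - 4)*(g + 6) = g^2 + 2*g - 24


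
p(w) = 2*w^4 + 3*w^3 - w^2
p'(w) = 8*w^3 + 9*w^2 - 2*w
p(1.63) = 24.45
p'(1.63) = 55.30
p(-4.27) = 413.08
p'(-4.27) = -450.20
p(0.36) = 0.04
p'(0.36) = 0.82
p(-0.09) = -0.01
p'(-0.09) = 0.25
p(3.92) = 637.59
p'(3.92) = 612.35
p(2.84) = 190.76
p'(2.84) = 250.16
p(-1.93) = 2.46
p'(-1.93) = -20.13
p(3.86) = 601.63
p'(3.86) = 586.48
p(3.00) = 234.00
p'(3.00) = 291.00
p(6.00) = 3204.00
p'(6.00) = 2040.00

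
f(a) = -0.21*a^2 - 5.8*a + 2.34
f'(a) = -0.42*a - 5.8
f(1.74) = -8.39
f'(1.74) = -6.53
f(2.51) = -13.54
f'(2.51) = -6.85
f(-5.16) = 26.68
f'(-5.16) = -3.63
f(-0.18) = 3.38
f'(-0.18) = -5.72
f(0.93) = -3.24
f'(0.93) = -6.19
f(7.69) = -54.68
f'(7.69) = -9.03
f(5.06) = -32.38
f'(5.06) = -7.93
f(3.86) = -23.18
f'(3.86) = -7.42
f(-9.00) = 37.53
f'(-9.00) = -2.02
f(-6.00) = 29.58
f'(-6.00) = -3.28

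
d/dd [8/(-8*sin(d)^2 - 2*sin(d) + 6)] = 4*(8*sin(d) + 1)*cos(d)/(4*sin(d)^2 + sin(d) - 3)^2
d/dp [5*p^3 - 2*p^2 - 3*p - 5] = 15*p^2 - 4*p - 3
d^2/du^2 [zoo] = 0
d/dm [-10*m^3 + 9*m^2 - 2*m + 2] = -30*m^2 + 18*m - 2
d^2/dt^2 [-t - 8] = 0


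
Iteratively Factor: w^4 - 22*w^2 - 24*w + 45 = (w - 1)*(w^3 + w^2 - 21*w - 45) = (w - 1)*(w + 3)*(w^2 - 2*w - 15) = (w - 1)*(w + 3)^2*(w - 5)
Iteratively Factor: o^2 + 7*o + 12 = (o + 3)*(o + 4)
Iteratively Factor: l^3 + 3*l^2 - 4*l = (l - 1)*(l^2 + 4*l) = (l - 1)*(l + 4)*(l)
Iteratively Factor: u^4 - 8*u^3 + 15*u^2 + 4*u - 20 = (u + 1)*(u^3 - 9*u^2 + 24*u - 20) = (u - 2)*(u + 1)*(u^2 - 7*u + 10) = (u - 5)*(u - 2)*(u + 1)*(u - 2)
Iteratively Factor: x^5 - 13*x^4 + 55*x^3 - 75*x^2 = (x)*(x^4 - 13*x^3 + 55*x^2 - 75*x) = x*(x - 5)*(x^3 - 8*x^2 + 15*x) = x^2*(x - 5)*(x^2 - 8*x + 15) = x^2*(x - 5)*(x - 3)*(x - 5)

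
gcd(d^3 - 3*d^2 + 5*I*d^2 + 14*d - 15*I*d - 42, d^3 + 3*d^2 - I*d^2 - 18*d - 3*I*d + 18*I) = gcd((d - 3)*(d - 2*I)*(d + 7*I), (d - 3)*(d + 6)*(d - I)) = d - 3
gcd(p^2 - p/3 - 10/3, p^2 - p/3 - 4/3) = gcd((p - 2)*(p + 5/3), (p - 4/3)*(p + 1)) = 1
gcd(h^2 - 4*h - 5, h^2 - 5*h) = h - 5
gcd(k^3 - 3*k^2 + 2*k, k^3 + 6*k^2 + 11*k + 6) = 1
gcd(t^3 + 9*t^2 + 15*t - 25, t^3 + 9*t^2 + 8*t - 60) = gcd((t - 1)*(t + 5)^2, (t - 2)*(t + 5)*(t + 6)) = t + 5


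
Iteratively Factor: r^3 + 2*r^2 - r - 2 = (r + 2)*(r^2 - 1) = (r - 1)*(r + 2)*(r + 1)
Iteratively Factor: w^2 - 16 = (w - 4)*(w + 4)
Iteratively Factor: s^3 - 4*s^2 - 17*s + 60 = (s - 3)*(s^2 - s - 20) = (s - 3)*(s + 4)*(s - 5)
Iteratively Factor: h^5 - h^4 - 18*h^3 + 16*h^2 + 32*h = (h + 1)*(h^4 - 2*h^3 - 16*h^2 + 32*h) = (h - 2)*(h + 1)*(h^3 - 16*h) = (h - 4)*(h - 2)*(h + 1)*(h^2 + 4*h) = (h - 4)*(h - 2)*(h + 1)*(h + 4)*(h)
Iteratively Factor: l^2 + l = (l)*(l + 1)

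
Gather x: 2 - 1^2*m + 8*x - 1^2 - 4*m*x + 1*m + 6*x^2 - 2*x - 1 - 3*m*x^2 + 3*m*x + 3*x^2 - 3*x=x^2*(9 - 3*m) + x*(3 - m)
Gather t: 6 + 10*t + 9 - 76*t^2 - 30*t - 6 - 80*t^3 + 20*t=-80*t^3 - 76*t^2 + 9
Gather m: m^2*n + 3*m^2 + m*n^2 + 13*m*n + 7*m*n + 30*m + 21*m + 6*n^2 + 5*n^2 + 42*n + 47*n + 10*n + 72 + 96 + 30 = m^2*(n + 3) + m*(n^2 + 20*n + 51) + 11*n^2 + 99*n + 198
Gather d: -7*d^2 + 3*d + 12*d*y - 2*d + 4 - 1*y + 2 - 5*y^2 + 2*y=-7*d^2 + d*(12*y + 1) - 5*y^2 + y + 6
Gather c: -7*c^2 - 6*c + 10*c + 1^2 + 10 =-7*c^2 + 4*c + 11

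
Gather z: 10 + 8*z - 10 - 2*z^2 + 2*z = -2*z^2 + 10*z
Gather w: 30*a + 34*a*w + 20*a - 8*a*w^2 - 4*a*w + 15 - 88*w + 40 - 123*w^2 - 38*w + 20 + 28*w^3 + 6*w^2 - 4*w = 50*a + 28*w^3 + w^2*(-8*a - 117) + w*(30*a - 130) + 75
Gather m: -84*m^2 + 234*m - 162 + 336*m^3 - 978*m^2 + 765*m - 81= 336*m^3 - 1062*m^2 + 999*m - 243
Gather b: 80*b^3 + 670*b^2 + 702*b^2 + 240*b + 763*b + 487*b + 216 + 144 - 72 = 80*b^3 + 1372*b^2 + 1490*b + 288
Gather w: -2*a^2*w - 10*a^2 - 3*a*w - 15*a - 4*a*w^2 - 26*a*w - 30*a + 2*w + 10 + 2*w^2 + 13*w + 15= -10*a^2 - 45*a + w^2*(2 - 4*a) + w*(-2*a^2 - 29*a + 15) + 25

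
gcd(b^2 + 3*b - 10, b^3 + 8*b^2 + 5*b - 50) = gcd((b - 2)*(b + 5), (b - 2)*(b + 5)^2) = b^2 + 3*b - 10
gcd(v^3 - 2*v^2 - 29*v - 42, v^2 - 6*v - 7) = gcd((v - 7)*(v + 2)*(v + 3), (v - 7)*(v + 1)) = v - 7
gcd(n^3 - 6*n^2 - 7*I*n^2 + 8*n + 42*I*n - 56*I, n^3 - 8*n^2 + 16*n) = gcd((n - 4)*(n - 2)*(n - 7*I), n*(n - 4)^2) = n - 4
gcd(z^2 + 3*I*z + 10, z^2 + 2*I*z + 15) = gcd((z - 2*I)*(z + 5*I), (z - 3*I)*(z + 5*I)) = z + 5*I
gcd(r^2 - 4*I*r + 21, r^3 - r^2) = 1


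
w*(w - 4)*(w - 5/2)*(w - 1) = w^4 - 15*w^3/2 + 33*w^2/2 - 10*w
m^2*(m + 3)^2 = m^4 + 6*m^3 + 9*m^2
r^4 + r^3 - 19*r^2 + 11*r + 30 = (r - 3)*(r - 2)*(r + 1)*(r + 5)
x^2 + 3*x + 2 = (x + 1)*(x + 2)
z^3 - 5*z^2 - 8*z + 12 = (z - 6)*(z - 1)*(z + 2)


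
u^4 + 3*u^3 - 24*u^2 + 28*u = u*(u - 2)^2*(u + 7)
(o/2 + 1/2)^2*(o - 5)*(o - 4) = o^4/4 - 7*o^3/4 + 3*o^2/4 + 31*o/4 + 5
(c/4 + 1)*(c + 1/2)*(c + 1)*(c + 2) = c^4/4 + 15*c^3/8 + 35*c^2/8 + 15*c/4 + 1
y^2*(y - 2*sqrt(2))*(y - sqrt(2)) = y^4 - 3*sqrt(2)*y^3 + 4*y^2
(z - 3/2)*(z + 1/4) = z^2 - 5*z/4 - 3/8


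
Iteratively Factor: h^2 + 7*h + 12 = (h + 4)*(h + 3)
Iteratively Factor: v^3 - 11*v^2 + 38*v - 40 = (v - 4)*(v^2 - 7*v + 10) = (v - 5)*(v - 4)*(v - 2)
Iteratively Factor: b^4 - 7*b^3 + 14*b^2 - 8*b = (b - 1)*(b^3 - 6*b^2 + 8*b) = (b - 4)*(b - 1)*(b^2 - 2*b) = (b - 4)*(b - 2)*(b - 1)*(b)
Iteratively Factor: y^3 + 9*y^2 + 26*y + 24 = (y + 3)*(y^2 + 6*y + 8) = (y + 2)*(y + 3)*(y + 4)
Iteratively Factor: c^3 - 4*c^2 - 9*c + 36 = (c - 4)*(c^2 - 9) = (c - 4)*(c - 3)*(c + 3)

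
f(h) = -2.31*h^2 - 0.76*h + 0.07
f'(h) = -4.62*h - 0.76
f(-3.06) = -19.23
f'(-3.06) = 13.38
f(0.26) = -0.28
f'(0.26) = -1.96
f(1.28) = -4.69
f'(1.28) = -6.67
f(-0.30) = 0.09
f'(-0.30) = 0.63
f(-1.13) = -2.02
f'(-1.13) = 4.46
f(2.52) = -16.51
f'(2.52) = -12.40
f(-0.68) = -0.48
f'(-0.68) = 2.38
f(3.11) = -24.64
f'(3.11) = -15.13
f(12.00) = -341.69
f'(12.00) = -56.20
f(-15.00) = -508.28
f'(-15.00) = 68.54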